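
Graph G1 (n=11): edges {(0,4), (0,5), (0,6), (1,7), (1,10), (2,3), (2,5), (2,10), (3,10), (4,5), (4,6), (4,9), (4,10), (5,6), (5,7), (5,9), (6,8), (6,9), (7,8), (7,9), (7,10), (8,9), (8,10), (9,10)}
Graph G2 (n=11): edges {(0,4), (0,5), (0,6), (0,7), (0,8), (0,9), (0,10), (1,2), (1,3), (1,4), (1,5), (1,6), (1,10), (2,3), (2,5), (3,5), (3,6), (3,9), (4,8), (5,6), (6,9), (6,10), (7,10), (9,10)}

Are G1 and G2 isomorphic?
Yes, isomorphic

The graphs are isomorphic.
One valid mapping φ: V(G1) → V(G2): 0→2, 1→7, 2→4, 3→8, 4→5, 5→1, 6→3, 7→10, 8→9, 9→6, 10→0

Verify φ preserves adjacency — for each edge of G1, its image is an edge of G2:
  (0,4) → (φ(0),φ(4)) = (2,5) ∈ E(G2) ✓
  (0,5) → (φ(0),φ(5)) = (1,2) ∈ E(G2) ✓
  (0,6) → (φ(0),φ(6)) = (2,3) ∈ E(G2) ✓
  (1,7) → (φ(1),φ(7)) = (7,10) ∈ E(G2) ✓
  (1,10) → (φ(1),φ(10)) = (0,7) ∈ E(G2) ✓
  (2,3) → (φ(2),φ(3)) = (4,8) ∈ E(G2) ✓
  (2,5) → (φ(2),φ(5)) = (1,4) ∈ E(G2) ✓
  (2,10) → (φ(2),φ(10)) = (0,4) ∈ E(G2) ✓
  (3,10) → (φ(3),φ(10)) = (0,8) ∈ E(G2) ✓
  (4,5) → (φ(4),φ(5)) = (1,5) ∈ E(G2) ✓
  (4,6) → (φ(4),φ(6)) = (3,5) ∈ E(G2) ✓
  (4,9) → (φ(4),φ(9)) = (5,6) ∈ E(G2) ✓
  (4,10) → (φ(4),φ(10)) = (0,5) ∈ E(G2) ✓
  (5,6) → (φ(5),φ(6)) = (1,3) ∈ E(G2) ✓
  (5,7) → (φ(5),φ(7)) = (1,10) ∈ E(G2) ✓
  (5,9) → (φ(5),φ(9)) = (1,6) ∈ E(G2) ✓
  (6,8) → (φ(6),φ(8)) = (3,9) ∈ E(G2) ✓
  (6,9) → (φ(6),φ(9)) = (3,6) ∈ E(G2) ✓
  (7,8) → (φ(7),φ(8)) = (9,10) ∈ E(G2) ✓
  (7,9) → (φ(7),φ(9)) = (6,10) ∈ E(G2) ✓
  (7,10) → (φ(7),φ(10)) = (0,10) ∈ E(G2) ✓
  (8,9) → (φ(8),φ(9)) = (6,9) ∈ E(G2) ✓
  (8,10) → (φ(8),φ(10)) = (0,9) ∈ E(G2) ✓
  (9,10) → (φ(9),φ(10)) = (0,6) ∈ E(G2) ✓
All 24 edges of G1 map to edges of G2, and |E(G1)| = |E(G2)| = 24, so φ is a bijection on edges as well as vertices. Hence G1 ≅ G2.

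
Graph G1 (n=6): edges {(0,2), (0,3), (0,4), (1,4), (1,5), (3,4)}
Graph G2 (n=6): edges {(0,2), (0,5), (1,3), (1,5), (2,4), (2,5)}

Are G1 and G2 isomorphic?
Yes, isomorphic

The graphs are isomorphic.
One valid mapping φ: V(G1) → V(G2): 0→2, 1→1, 2→4, 3→0, 4→5, 5→3

Verify φ preserves adjacency — for each edge of G1, its image is an edge of G2:
  (0,2) → (φ(0),φ(2)) = (2,4) ∈ E(G2) ✓
  (0,3) → (φ(0),φ(3)) = (0,2) ∈ E(G2) ✓
  (0,4) → (φ(0),φ(4)) = (2,5) ∈ E(G2) ✓
  (1,4) → (φ(1),φ(4)) = (1,5) ∈ E(G2) ✓
  (1,5) → (φ(1),φ(5)) = (1,3) ∈ E(G2) ✓
  (3,4) → (φ(3),φ(4)) = (0,5) ∈ E(G2) ✓
All 6 edges of G1 map to edges of G2, and |E(G1)| = |E(G2)| = 6, so φ is a bijection on edges as well as vertices. Hence G1 ≅ G2.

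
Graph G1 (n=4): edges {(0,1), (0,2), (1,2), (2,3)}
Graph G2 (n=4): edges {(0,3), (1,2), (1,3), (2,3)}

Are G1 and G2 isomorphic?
Yes, isomorphic

The graphs are isomorphic.
One valid mapping φ: V(G1) → V(G2): 0→1, 1→2, 2→3, 3→0

Verify φ preserves adjacency — for each edge of G1, its image is an edge of G2:
  (0,1) → (φ(0),φ(1)) = (1,2) ∈ E(G2) ✓
  (0,2) → (φ(0),φ(2)) = (1,3) ∈ E(G2) ✓
  (1,2) → (φ(1),φ(2)) = (2,3) ∈ E(G2) ✓
  (2,3) → (φ(2),φ(3)) = (0,3) ∈ E(G2) ✓
All 4 edges of G1 map to edges of G2, and |E(G1)| = |E(G2)| = 4, so φ is a bijection on edges as well as vertices. Hence G1 ≅ G2.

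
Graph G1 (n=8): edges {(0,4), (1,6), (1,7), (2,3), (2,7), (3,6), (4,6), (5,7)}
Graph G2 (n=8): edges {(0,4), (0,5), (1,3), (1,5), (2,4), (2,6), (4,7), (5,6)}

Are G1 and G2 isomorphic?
Yes, isomorphic

The graphs are isomorphic.
One valid mapping φ: V(G1) → V(G2): 0→3, 1→0, 2→2, 3→6, 4→1, 5→7, 6→5, 7→4

Verify φ preserves adjacency — for each edge of G1, its image is an edge of G2:
  (0,4) → (φ(0),φ(4)) = (1,3) ∈ E(G2) ✓
  (1,6) → (φ(1),φ(6)) = (0,5) ∈ E(G2) ✓
  (1,7) → (φ(1),φ(7)) = (0,4) ∈ E(G2) ✓
  (2,3) → (φ(2),φ(3)) = (2,6) ∈ E(G2) ✓
  (2,7) → (φ(2),φ(7)) = (2,4) ∈ E(G2) ✓
  (3,6) → (φ(3),φ(6)) = (5,6) ∈ E(G2) ✓
  (4,6) → (φ(4),φ(6)) = (1,5) ∈ E(G2) ✓
  (5,7) → (φ(5),φ(7)) = (4,7) ∈ E(G2) ✓
All 8 edges of G1 map to edges of G2, and |E(G1)| = |E(G2)| = 8, so φ is a bijection on edges as well as vertices. Hence G1 ≅ G2.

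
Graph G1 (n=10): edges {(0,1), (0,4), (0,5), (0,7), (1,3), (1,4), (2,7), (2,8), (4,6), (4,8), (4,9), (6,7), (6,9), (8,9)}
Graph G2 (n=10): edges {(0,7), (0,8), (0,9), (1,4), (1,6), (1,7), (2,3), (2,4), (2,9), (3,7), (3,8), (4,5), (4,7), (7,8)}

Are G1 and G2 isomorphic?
Yes, isomorphic

The graphs are isomorphic.
One valid mapping φ: V(G1) → V(G2): 0→4, 1→1, 2→9, 3→6, 4→7, 5→5, 6→3, 7→2, 8→0, 9→8

Verify φ preserves adjacency — for each edge of G1, its image is an edge of G2:
  (0,1) → (φ(0),φ(1)) = (1,4) ∈ E(G2) ✓
  (0,4) → (φ(0),φ(4)) = (4,7) ∈ E(G2) ✓
  (0,5) → (φ(0),φ(5)) = (4,5) ∈ E(G2) ✓
  (0,7) → (φ(0),φ(7)) = (2,4) ∈ E(G2) ✓
  (1,3) → (φ(1),φ(3)) = (1,6) ∈ E(G2) ✓
  (1,4) → (φ(1),φ(4)) = (1,7) ∈ E(G2) ✓
  (2,7) → (φ(2),φ(7)) = (2,9) ∈ E(G2) ✓
  (2,8) → (φ(2),φ(8)) = (0,9) ∈ E(G2) ✓
  (4,6) → (φ(4),φ(6)) = (3,7) ∈ E(G2) ✓
  (4,8) → (φ(4),φ(8)) = (0,7) ∈ E(G2) ✓
  (4,9) → (φ(4),φ(9)) = (7,8) ∈ E(G2) ✓
  (6,7) → (φ(6),φ(7)) = (2,3) ∈ E(G2) ✓
  (6,9) → (φ(6),φ(9)) = (3,8) ∈ E(G2) ✓
  (8,9) → (φ(8),φ(9)) = (0,8) ∈ E(G2) ✓
All 14 edges of G1 map to edges of G2, and |E(G1)| = |E(G2)| = 14, so φ is a bijection on edges as well as vertices. Hence G1 ≅ G2.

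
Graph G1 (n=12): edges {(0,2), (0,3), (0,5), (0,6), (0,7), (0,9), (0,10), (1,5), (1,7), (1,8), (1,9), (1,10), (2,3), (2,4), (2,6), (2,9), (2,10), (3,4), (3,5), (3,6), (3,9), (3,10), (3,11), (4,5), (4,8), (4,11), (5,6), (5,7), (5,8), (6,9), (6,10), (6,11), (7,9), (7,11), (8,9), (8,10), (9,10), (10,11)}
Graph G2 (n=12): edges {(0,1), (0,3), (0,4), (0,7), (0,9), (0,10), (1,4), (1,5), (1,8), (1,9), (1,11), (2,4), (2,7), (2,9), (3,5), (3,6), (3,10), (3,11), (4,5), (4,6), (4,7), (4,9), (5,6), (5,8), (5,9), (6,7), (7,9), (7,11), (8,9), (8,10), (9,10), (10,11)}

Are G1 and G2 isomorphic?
No, not isomorphic

The graphs are NOT isomorphic.

Degrees in G1: deg(0)=7, deg(1)=5, deg(2)=6, deg(3)=8, deg(4)=5, deg(5)=7, deg(6)=7, deg(7)=5, deg(8)=5, deg(9)=8, deg(10)=8, deg(11)=5.
Sorted degree sequence of G1: [8, 8, 8, 7, 7, 7, 6, 5, 5, 5, 5, 5].
Degrees in G2: deg(0)=6, deg(1)=6, deg(2)=3, deg(3)=5, deg(4)=7, deg(5)=6, deg(6)=4, deg(7)=6, deg(8)=4, deg(9)=8, deg(10)=5, deg(11)=4.
Sorted degree sequence of G2: [8, 7, 6, 6, 6, 6, 5, 5, 4, 4, 4, 3].
The (sorted) degree sequence is an isomorphism invariant, so since G1 and G2 have different degree sequences they cannot be isomorphic.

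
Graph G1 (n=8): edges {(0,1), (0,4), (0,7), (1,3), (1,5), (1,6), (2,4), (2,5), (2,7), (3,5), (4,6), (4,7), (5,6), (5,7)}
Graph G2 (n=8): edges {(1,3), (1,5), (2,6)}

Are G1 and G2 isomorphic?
No, not isomorphic

The graphs are NOT isomorphic.

Connected components of G1: 1 component(s) with vertex sets [[0, 1, 2, 3, 4, 5, 6, 7]], sizes [8].
Connected components of G2: 5 component(s) with vertex sets [[0], [4], [7], [2, 6], [1, 3, 5]], sizes [1, 1, 1, 2, 3].
The number of connected components (and the multiset of component sizes) is an isomorphism invariant — an isomorphism maps each component of G1 bijectively onto a component of G2. Since G1 has 1 component(s) and G2 has 5, they cannot be isomorphic.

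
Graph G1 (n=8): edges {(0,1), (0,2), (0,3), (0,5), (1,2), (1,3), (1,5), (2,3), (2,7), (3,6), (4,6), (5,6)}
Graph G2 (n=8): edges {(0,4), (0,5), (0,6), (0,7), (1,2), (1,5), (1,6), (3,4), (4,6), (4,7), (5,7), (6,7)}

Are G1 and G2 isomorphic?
Yes, isomorphic

The graphs are isomorphic.
One valid mapping φ: V(G1) → V(G2): 0→7, 1→0, 2→4, 3→6, 4→2, 5→5, 6→1, 7→3

Verify φ preserves adjacency — for each edge of G1, its image is an edge of G2:
  (0,1) → (φ(0),φ(1)) = (0,7) ∈ E(G2) ✓
  (0,2) → (φ(0),φ(2)) = (4,7) ∈ E(G2) ✓
  (0,3) → (φ(0),φ(3)) = (6,7) ∈ E(G2) ✓
  (0,5) → (φ(0),φ(5)) = (5,7) ∈ E(G2) ✓
  (1,2) → (φ(1),φ(2)) = (0,4) ∈ E(G2) ✓
  (1,3) → (φ(1),φ(3)) = (0,6) ∈ E(G2) ✓
  (1,5) → (φ(1),φ(5)) = (0,5) ∈ E(G2) ✓
  (2,3) → (φ(2),φ(3)) = (4,6) ∈ E(G2) ✓
  (2,7) → (φ(2),φ(7)) = (3,4) ∈ E(G2) ✓
  (3,6) → (φ(3),φ(6)) = (1,6) ∈ E(G2) ✓
  (4,6) → (φ(4),φ(6)) = (1,2) ∈ E(G2) ✓
  (5,6) → (φ(5),φ(6)) = (1,5) ∈ E(G2) ✓
All 12 edges of G1 map to edges of G2, and |E(G1)| = |E(G2)| = 12, so φ is a bijection on edges as well as vertices. Hence G1 ≅ G2.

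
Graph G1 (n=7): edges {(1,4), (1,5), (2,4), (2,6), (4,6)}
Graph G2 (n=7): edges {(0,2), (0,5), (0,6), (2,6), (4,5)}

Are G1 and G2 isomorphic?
Yes, isomorphic

The graphs are isomorphic.
One valid mapping φ: V(G1) → V(G2): 0→3, 1→5, 2→6, 3→1, 4→0, 5→4, 6→2

Verify φ preserves adjacency — for each edge of G1, its image is an edge of G2:
  (1,4) → (φ(1),φ(4)) = (0,5) ∈ E(G2) ✓
  (1,5) → (φ(1),φ(5)) = (4,5) ∈ E(G2) ✓
  (2,4) → (φ(2),φ(4)) = (0,6) ∈ E(G2) ✓
  (2,6) → (φ(2),φ(6)) = (2,6) ∈ E(G2) ✓
  (4,6) → (φ(4),φ(6)) = (0,2) ∈ E(G2) ✓
All 5 edges of G1 map to edges of G2, and |E(G1)| = |E(G2)| = 5, so φ is a bijection on edges as well as vertices. Hence G1 ≅ G2.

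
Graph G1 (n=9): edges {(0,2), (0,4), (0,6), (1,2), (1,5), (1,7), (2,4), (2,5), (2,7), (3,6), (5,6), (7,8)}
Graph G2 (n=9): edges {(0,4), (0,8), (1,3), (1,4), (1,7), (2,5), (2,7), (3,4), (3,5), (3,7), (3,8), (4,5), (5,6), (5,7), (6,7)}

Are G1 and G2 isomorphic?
No, not isomorphic

The graphs are NOT isomorphic.

Counting triangles (3-cliques): G1 has 3, G2 has 6.
Triangle count is an isomorphism invariant, so differing triangle counts rule out isomorphism.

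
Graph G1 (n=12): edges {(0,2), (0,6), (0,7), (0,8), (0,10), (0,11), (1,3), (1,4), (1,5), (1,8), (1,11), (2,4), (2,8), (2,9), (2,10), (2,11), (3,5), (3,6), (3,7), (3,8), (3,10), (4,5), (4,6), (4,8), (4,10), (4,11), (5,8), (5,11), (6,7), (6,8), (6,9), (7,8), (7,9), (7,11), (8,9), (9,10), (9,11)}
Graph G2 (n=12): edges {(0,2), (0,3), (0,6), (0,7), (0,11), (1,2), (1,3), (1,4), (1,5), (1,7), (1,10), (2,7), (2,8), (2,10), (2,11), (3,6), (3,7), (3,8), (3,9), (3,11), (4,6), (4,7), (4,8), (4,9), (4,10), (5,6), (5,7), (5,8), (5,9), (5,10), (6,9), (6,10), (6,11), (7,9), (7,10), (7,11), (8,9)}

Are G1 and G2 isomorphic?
Yes, isomorphic

The graphs are isomorphic.
One valid mapping φ: V(G1) → V(G2): 0→4, 1→11, 2→9, 3→2, 4→3, 5→0, 6→1, 7→10, 8→7, 9→5, 10→8, 11→6

Verify φ preserves adjacency — for each edge of G1, its image is an edge of G2:
  (0,2) → (φ(0),φ(2)) = (4,9) ∈ E(G2) ✓
  (0,6) → (φ(0),φ(6)) = (1,4) ∈ E(G2) ✓
  (0,7) → (φ(0),φ(7)) = (4,10) ∈ E(G2) ✓
  (0,8) → (φ(0),φ(8)) = (4,7) ∈ E(G2) ✓
  (0,10) → (φ(0),φ(10)) = (4,8) ∈ E(G2) ✓
  (0,11) → (φ(0),φ(11)) = (4,6) ∈ E(G2) ✓
  (1,3) → (φ(1),φ(3)) = (2,11) ∈ E(G2) ✓
  (1,4) → (φ(1),φ(4)) = (3,11) ∈ E(G2) ✓
  (1,5) → (φ(1),φ(5)) = (0,11) ∈ E(G2) ✓
  (1,8) → (φ(1),φ(8)) = (7,11) ∈ E(G2) ✓
  (1,11) → (φ(1),φ(11)) = (6,11) ∈ E(G2) ✓
  (2,4) → (φ(2),φ(4)) = (3,9) ∈ E(G2) ✓
  (2,8) → (φ(2),φ(8)) = (7,9) ∈ E(G2) ✓
  (2,9) → (φ(2),φ(9)) = (5,9) ∈ E(G2) ✓
  (2,10) → (φ(2),φ(10)) = (8,9) ∈ E(G2) ✓
  (2,11) → (φ(2),φ(11)) = (6,9) ∈ E(G2) ✓
  (3,5) → (φ(3),φ(5)) = (0,2) ∈ E(G2) ✓
  (3,6) → (φ(3),φ(6)) = (1,2) ∈ E(G2) ✓
  (3,7) → (φ(3),φ(7)) = (2,10) ∈ E(G2) ✓
  (3,8) → (φ(3),φ(8)) = (2,7) ∈ E(G2) ✓
  (3,10) → (φ(3),φ(10)) = (2,8) ∈ E(G2) ✓
  (4,5) → (φ(4),φ(5)) = (0,3) ∈ E(G2) ✓
  (4,6) → (φ(4),φ(6)) = (1,3) ∈ E(G2) ✓
  (4,8) → (φ(4),φ(8)) = (3,7) ∈ E(G2) ✓
  (4,10) → (φ(4),φ(10)) = (3,8) ∈ E(G2) ✓
  (4,11) → (φ(4),φ(11)) = (3,6) ∈ E(G2) ✓
  (5,8) → (φ(5),φ(8)) = (0,7) ∈ E(G2) ✓
  (5,11) → (φ(5),φ(11)) = (0,6) ∈ E(G2) ✓
  (6,7) → (φ(6),φ(7)) = (1,10) ∈ E(G2) ✓
  (6,8) → (φ(6),φ(8)) = (1,7) ∈ E(G2) ✓
  (6,9) → (φ(6),φ(9)) = (1,5) ∈ E(G2) ✓
  (7,8) → (φ(7),φ(8)) = (7,10) ∈ E(G2) ✓
  (7,9) → (φ(7),φ(9)) = (5,10) ∈ E(G2) ✓
  (7,11) → (φ(7),φ(11)) = (6,10) ∈ E(G2) ✓
  (8,9) → (φ(8),φ(9)) = (5,7) ∈ E(G2) ✓
  (9,10) → (φ(9),φ(10)) = (5,8) ∈ E(G2) ✓
  (9,11) → (φ(9),φ(11)) = (5,6) ∈ E(G2) ✓
All 37 edges of G1 map to edges of G2, and |E(G1)| = |E(G2)| = 37, so φ is a bijection on edges as well as vertices. Hence G1 ≅ G2.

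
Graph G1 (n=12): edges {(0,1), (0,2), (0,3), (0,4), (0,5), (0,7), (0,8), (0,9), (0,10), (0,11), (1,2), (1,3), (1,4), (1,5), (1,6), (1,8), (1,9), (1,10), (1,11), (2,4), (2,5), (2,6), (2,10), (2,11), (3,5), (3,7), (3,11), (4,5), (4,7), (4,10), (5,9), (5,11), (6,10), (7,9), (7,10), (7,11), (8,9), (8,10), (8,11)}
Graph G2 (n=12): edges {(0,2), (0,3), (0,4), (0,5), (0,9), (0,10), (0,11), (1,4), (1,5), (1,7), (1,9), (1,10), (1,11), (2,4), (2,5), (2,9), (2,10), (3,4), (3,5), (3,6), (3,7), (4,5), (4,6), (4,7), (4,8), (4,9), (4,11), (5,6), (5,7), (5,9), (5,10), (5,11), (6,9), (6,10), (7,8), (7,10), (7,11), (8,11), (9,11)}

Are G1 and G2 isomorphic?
Yes, isomorphic

The graphs are isomorphic.
One valid mapping φ: V(G1) → V(G2): 0→5, 1→4, 2→11, 3→2, 4→1, 5→9, 6→8, 7→10, 8→3, 9→6, 10→7, 11→0

Verify φ preserves adjacency — for each edge of G1, its image is an edge of G2:
  (0,1) → (φ(0),φ(1)) = (4,5) ∈ E(G2) ✓
  (0,2) → (φ(0),φ(2)) = (5,11) ∈ E(G2) ✓
  (0,3) → (φ(0),φ(3)) = (2,5) ∈ E(G2) ✓
  (0,4) → (φ(0),φ(4)) = (1,5) ∈ E(G2) ✓
  (0,5) → (φ(0),φ(5)) = (5,9) ∈ E(G2) ✓
  (0,7) → (φ(0),φ(7)) = (5,10) ∈ E(G2) ✓
  (0,8) → (φ(0),φ(8)) = (3,5) ∈ E(G2) ✓
  (0,9) → (φ(0),φ(9)) = (5,6) ∈ E(G2) ✓
  (0,10) → (φ(0),φ(10)) = (5,7) ∈ E(G2) ✓
  (0,11) → (φ(0),φ(11)) = (0,5) ∈ E(G2) ✓
  (1,2) → (φ(1),φ(2)) = (4,11) ∈ E(G2) ✓
  (1,3) → (φ(1),φ(3)) = (2,4) ∈ E(G2) ✓
  (1,4) → (φ(1),φ(4)) = (1,4) ∈ E(G2) ✓
  (1,5) → (φ(1),φ(5)) = (4,9) ∈ E(G2) ✓
  (1,6) → (φ(1),φ(6)) = (4,8) ∈ E(G2) ✓
  (1,8) → (φ(1),φ(8)) = (3,4) ∈ E(G2) ✓
  (1,9) → (φ(1),φ(9)) = (4,6) ∈ E(G2) ✓
  (1,10) → (φ(1),φ(10)) = (4,7) ∈ E(G2) ✓
  (1,11) → (φ(1),φ(11)) = (0,4) ∈ E(G2) ✓
  (2,4) → (φ(2),φ(4)) = (1,11) ∈ E(G2) ✓
  (2,5) → (φ(2),φ(5)) = (9,11) ∈ E(G2) ✓
  (2,6) → (φ(2),φ(6)) = (8,11) ∈ E(G2) ✓
  (2,10) → (φ(2),φ(10)) = (7,11) ∈ E(G2) ✓
  (2,11) → (φ(2),φ(11)) = (0,11) ∈ E(G2) ✓
  (3,5) → (φ(3),φ(5)) = (2,9) ∈ E(G2) ✓
  (3,7) → (φ(3),φ(7)) = (2,10) ∈ E(G2) ✓
  (3,11) → (φ(3),φ(11)) = (0,2) ∈ E(G2) ✓
  (4,5) → (φ(4),φ(5)) = (1,9) ∈ E(G2) ✓
  (4,7) → (φ(4),φ(7)) = (1,10) ∈ E(G2) ✓
  (4,10) → (φ(4),φ(10)) = (1,7) ∈ E(G2) ✓
  (5,9) → (φ(5),φ(9)) = (6,9) ∈ E(G2) ✓
  (5,11) → (φ(5),φ(11)) = (0,9) ∈ E(G2) ✓
  (6,10) → (φ(6),φ(10)) = (7,8) ∈ E(G2) ✓
  (7,9) → (φ(7),φ(9)) = (6,10) ∈ E(G2) ✓
  (7,10) → (φ(7),φ(10)) = (7,10) ∈ E(G2) ✓
  (7,11) → (φ(7),φ(11)) = (0,10) ∈ E(G2) ✓
  (8,9) → (φ(8),φ(9)) = (3,6) ∈ E(G2) ✓
  (8,10) → (φ(8),φ(10)) = (3,7) ∈ E(G2) ✓
  (8,11) → (φ(8),φ(11)) = (0,3) ∈ E(G2) ✓
All 39 edges of G1 map to edges of G2, and |E(G1)| = |E(G2)| = 39, so φ is a bijection on edges as well as vertices. Hence G1 ≅ G2.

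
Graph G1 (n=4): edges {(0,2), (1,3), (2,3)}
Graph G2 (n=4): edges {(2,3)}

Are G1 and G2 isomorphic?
No, not isomorphic

The graphs are NOT isomorphic.

Counting edges: G1 has 3 edge(s); G2 has 1 edge(s).
Edge count is an isomorphism invariant (a bijection on vertices induces a bijection on edges), so differing edge counts rule out isomorphism.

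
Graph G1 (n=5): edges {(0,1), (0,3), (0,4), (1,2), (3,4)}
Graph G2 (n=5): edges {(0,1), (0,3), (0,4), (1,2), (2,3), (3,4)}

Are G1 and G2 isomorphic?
No, not isomorphic

The graphs are NOT isomorphic.

Degrees in G1: deg(0)=3, deg(1)=2, deg(2)=1, deg(3)=2, deg(4)=2.
Sorted degree sequence of G1: [3, 2, 2, 2, 1].
Degrees in G2: deg(0)=3, deg(1)=2, deg(2)=2, deg(3)=3, deg(4)=2.
Sorted degree sequence of G2: [3, 3, 2, 2, 2].
The (sorted) degree sequence is an isomorphism invariant, so since G1 and G2 have different degree sequences they cannot be isomorphic.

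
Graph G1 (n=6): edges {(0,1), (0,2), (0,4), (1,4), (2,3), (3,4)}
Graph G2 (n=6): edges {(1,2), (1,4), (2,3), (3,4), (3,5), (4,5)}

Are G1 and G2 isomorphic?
Yes, isomorphic

The graphs are isomorphic.
One valid mapping φ: V(G1) → V(G2): 0→4, 1→5, 2→1, 3→2, 4→3, 5→0

Verify φ preserves adjacency — for each edge of G1, its image is an edge of G2:
  (0,1) → (φ(0),φ(1)) = (4,5) ∈ E(G2) ✓
  (0,2) → (φ(0),φ(2)) = (1,4) ∈ E(G2) ✓
  (0,4) → (φ(0),φ(4)) = (3,4) ∈ E(G2) ✓
  (1,4) → (φ(1),φ(4)) = (3,5) ∈ E(G2) ✓
  (2,3) → (φ(2),φ(3)) = (1,2) ∈ E(G2) ✓
  (3,4) → (φ(3),φ(4)) = (2,3) ∈ E(G2) ✓
All 6 edges of G1 map to edges of G2, and |E(G1)| = |E(G2)| = 6, so φ is a bijection on edges as well as vertices. Hence G1 ≅ G2.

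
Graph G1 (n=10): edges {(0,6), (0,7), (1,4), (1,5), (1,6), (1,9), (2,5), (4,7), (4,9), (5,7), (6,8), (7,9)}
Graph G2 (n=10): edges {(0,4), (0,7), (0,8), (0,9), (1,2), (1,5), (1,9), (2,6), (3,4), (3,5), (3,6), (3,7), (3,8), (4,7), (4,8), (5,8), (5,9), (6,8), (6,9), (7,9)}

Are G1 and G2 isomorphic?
No, not isomorphic

The graphs are NOT isomorphic.

Connected components of G1: 2 component(s) with vertex sets [[3], [0, 1, 2, 4, 5, 6, 7, 8, 9]], sizes [1, 9].
Connected components of G2: 1 component(s) with vertex sets [[0, 1, 2, 3, 4, 5, 6, 7, 8, 9]], sizes [10].
The number of connected components (and the multiset of component sizes) is an isomorphism invariant — an isomorphism maps each component of G1 bijectively onto a component of G2. Since G1 has 2 component(s) and G2 has 1, they cannot be isomorphic.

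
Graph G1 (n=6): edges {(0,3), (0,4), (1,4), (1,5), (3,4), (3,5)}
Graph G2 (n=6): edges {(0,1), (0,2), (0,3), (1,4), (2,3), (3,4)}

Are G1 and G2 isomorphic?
Yes, isomorphic

The graphs are isomorphic.
One valid mapping φ: V(G1) → V(G2): 0→2, 1→4, 2→5, 3→0, 4→3, 5→1

Verify φ preserves adjacency — for each edge of G1, its image is an edge of G2:
  (0,3) → (φ(0),φ(3)) = (0,2) ∈ E(G2) ✓
  (0,4) → (φ(0),φ(4)) = (2,3) ∈ E(G2) ✓
  (1,4) → (φ(1),φ(4)) = (3,4) ∈ E(G2) ✓
  (1,5) → (φ(1),φ(5)) = (1,4) ∈ E(G2) ✓
  (3,4) → (φ(3),φ(4)) = (0,3) ∈ E(G2) ✓
  (3,5) → (φ(3),φ(5)) = (0,1) ∈ E(G2) ✓
All 6 edges of G1 map to edges of G2, and |E(G1)| = |E(G2)| = 6, so φ is a bijection on edges as well as vertices. Hence G1 ≅ G2.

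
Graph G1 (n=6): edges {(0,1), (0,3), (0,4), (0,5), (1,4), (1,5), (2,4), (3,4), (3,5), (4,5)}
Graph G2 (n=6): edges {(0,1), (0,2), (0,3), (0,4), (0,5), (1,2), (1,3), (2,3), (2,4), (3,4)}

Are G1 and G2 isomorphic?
Yes, isomorphic

The graphs are isomorphic.
One valid mapping φ: V(G1) → V(G2): 0→2, 1→4, 2→5, 3→1, 4→0, 5→3

Verify φ preserves adjacency — for each edge of G1, its image is an edge of G2:
  (0,1) → (φ(0),φ(1)) = (2,4) ∈ E(G2) ✓
  (0,3) → (φ(0),φ(3)) = (1,2) ∈ E(G2) ✓
  (0,4) → (φ(0),φ(4)) = (0,2) ∈ E(G2) ✓
  (0,5) → (φ(0),φ(5)) = (2,3) ∈ E(G2) ✓
  (1,4) → (φ(1),φ(4)) = (0,4) ∈ E(G2) ✓
  (1,5) → (φ(1),φ(5)) = (3,4) ∈ E(G2) ✓
  (2,4) → (φ(2),φ(4)) = (0,5) ∈ E(G2) ✓
  (3,4) → (φ(3),φ(4)) = (0,1) ∈ E(G2) ✓
  (3,5) → (φ(3),φ(5)) = (1,3) ∈ E(G2) ✓
  (4,5) → (φ(4),φ(5)) = (0,3) ∈ E(G2) ✓
All 10 edges of G1 map to edges of G2, and |E(G1)| = |E(G2)| = 10, so φ is a bijection on edges as well as vertices. Hence G1 ≅ G2.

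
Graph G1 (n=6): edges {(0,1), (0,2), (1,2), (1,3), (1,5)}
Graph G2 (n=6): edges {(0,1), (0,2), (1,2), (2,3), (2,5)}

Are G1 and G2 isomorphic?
Yes, isomorphic

The graphs are isomorphic.
One valid mapping φ: V(G1) → V(G2): 0→1, 1→2, 2→0, 3→3, 4→4, 5→5

Verify φ preserves adjacency — for each edge of G1, its image is an edge of G2:
  (0,1) → (φ(0),φ(1)) = (1,2) ∈ E(G2) ✓
  (0,2) → (φ(0),φ(2)) = (0,1) ∈ E(G2) ✓
  (1,2) → (φ(1),φ(2)) = (0,2) ∈ E(G2) ✓
  (1,3) → (φ(1),φ(3)) = (2,3) ∈ E(G2) ✓
  (1,5) → (φ(1),φ(5)) = (2,5) ∈ E(G2) ✓
All 5 edges of G1 map to edges of G2, and |E(G1)| = |E(G2)| = 5, so φ is a bijection on edges as well as vertices. Hence G1 ≅ G2.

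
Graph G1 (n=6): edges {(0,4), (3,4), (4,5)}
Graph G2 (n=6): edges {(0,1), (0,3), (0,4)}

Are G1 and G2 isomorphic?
Yes, isomorphic

The graphs are isomorphic.
One valid mapping φ: V(G1) → V(G2): 0→3, 1→5, 2→2, 3→1, 4→0, 5→4

Verify φ preserves adjacency — for each edge of G1, its image is an edge of G2:
  (0,4) → (φ(0),φ(4)) = (0,3) ∈ E(G2) ✓
  (3,4) → (φ(3),φ(4)) = (0,1) ∈ E(G2) ✓
  (4,5) → (φ(4),φ(5)) = (0,4) ∈ E(G2) ✓
All 3 edges of G1 map to edges of G2, and |E(G1)| = |E(G2)| = 3, so φ is a bijection on edges as well as vertices. Hence G1 ≅ G2.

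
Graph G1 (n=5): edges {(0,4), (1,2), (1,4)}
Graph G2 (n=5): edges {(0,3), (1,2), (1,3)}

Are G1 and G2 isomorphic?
Yes, isomorphic

The graphs are isomorphic.
One valid mapping φ: V(G1) → V(G2): 0→0, 1→1, 2→2, 3→4, 4→3

Verify φ preserves adjacency — for each edge of G1, its image is an edge of G2:
  (0,4) → (φ(0),φ(4)) = (0,3) ∈ E(G2) ✓
  (1,2) → (φ(1),φ(2)) = (1,2) ∈ E(G2) ✓
  (1,4) → (φ(1),φ(4)) = (1,3) ∈ E(G2) ✓
All 3 edges of G1 map to edges of G2, and |E(G1)| = |E(G2)| = 3, so φ is a bijection on edges as well as vertices. Hence G1 ≅ G2.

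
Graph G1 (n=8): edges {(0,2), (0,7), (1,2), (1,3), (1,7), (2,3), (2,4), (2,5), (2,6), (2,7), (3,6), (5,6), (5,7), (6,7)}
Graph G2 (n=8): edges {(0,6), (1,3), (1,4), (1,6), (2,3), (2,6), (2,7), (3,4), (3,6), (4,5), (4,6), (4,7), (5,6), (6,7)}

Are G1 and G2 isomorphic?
Yes, isomorphic

The graphs are isomorphic.
One valid mapping φ: V(G1) → V(G2): 0→5, 1→7, 2→6, 3→2, 4→0, 5→1, 6→3, 7→4

Verify φ preserves adjacency — for each edge of G1, its image is an edge of G2:
  (0,2) → (φ(0),φ(2)) = (5,6) ∈ E(G2) ✓
  (0,7) → (φ(0),φ(7)) = (4,5) ∈ E(G2) ✓
  (1,2) → (φ(1),φ(2)) = (6,7) ∈ E(G2) ✓
  (1,3) → (φ(1),φ(3)) = (2,7) ∈ E(G2) ✓
  (1,7) → (φ(1),φ(7)) = (4,7) ∈ E(G2) ✓
  (2,3) → (φ(2),φ(3)) = (2,6) ∈ E(G2) ✓
  (2,4) → (φ(2),φ(4)) = (0,6) ∈ E(G2) ✓
  (2,5) → (φ(2),φ(5)) = (1,6) ∈ E(G2) ✓
  (2,6) → (φ(2),φ(6)) = (3,6) ∈ E(G2) ✓
  (2,7) → (φ(2),φ(7)) = (4,6) ∈ E(G2) ✓
  (3,6) → (φ(3),φ(6)) = (2,3) ∈ E(G2) ✓
  (5,6) → (φ(5),φ(6)) = (1,3) ∈ E(G2) ✓
  (5,7) → (φ(5),φ(7)) = (1,4) ∈ E(G2) ✓
  (6,7) → (φ(6),φ(7)) = (3,4) ∈ E(G2) ✓
All 14 edges of G1 map to edges of G2, and |E(G1)| = |E(G2)| = 14, so φ is a bijection on edges as well as vertices. Hence G1 ≅ G2.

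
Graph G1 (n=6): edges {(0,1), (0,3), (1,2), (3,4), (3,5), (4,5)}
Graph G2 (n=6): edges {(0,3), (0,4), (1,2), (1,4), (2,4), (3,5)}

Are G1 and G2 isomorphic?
Yes, isomorphic

The graphs are isomorphic.
One valid mapping φ: V(G1) → V(G2): 0→0, 1→3, 2→5, 3→4, 4→2, 5→1

Verify φ preserves adjacency — for each edge of G1, its image is an edge of G2:
  (0,1) → (φ(0),φ(1)) = (0,3) ∈ E(G2) ✓
  (0,3) → (φ(0),φ(3)) = (0,4) ∈ E(G2) ✓
  (1,2) → (φ(1),φ(2)) = (3,5) ∈ E(G2) ✓
  (3,4) → (φ(3),φ(4)) = (2,4) ∈ E(G2) ✓
  (3,5) → (φ(3),φ(5)) = (1,4) ∈ E(G2) ✓
  (4,5) → (φ(4),φ(5)) = (1,2) ∈ E(G2) ✓
All 6 edges of G1 map to edges of G2, and |E(G1)| = |E(G2)| = 6, so φ is a bijection on edges as well as vertices. Hence G1 ≅ G2.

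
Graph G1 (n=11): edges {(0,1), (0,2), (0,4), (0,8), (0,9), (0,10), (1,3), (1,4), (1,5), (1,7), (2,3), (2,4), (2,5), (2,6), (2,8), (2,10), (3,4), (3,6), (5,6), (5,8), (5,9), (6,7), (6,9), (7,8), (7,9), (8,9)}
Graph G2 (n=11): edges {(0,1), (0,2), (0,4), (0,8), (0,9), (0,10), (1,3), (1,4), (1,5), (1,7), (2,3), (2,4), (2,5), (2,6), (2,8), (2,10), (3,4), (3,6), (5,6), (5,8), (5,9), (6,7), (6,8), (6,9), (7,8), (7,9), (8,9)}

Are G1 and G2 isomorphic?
No, not isomorphic

The graphs are NOT isomorphic.

Counting edges: G1 has 26 edge(s); G2 has 27 edge(s).
Edge count is an isomorphism invariant (a bijection on vertices induces a bijection on edges), so differing edge counts rule out isomorphism.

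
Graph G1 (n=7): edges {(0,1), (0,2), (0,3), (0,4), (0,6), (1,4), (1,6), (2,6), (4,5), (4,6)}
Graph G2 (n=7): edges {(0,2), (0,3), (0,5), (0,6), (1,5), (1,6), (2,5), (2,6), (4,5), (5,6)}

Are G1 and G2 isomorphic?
Yes, isomorphic

The graphs are isomorphic.
One valid mapping φ: V(G1) → V(G2): 0→5, 1→2, 2→1, 3→4, 4→0, 5→3, 6→6

Verify φ preserves adjacency — for each edge of G1, its image is an edge of G2:
  (0,1) → (φ(0),φ(1)) = (2,5) ∈ E(G2) ✓
  (0,2) → (φ(0),φ(2)) = (1,5) ∈ E(G2) ✓
  (0,3) → (φ(0),φ(3)) = (4,5) ∈ E(G2) ✓
  (0,4) → (φ(0),φ(4)) = (0,5) ∈ E(G2) ✓
  (0,6) → (φ(0),φ(6)) = (5,6) ∈ E(G2) ✓
  (1,4) → (φ(1),φ(4)) = (0,2) ∈ E(G2) ✓
  (1,6) → (φ(1),φ(6)) = (2,6) ∈ E(G2) ✓
  (2,6) → (φ(2),φ(6)) = (1,6) ∈ E(G2) ✓
  (4,5) → (φ(4),φ(5)) = (0,3) ∈ E(G2) ✓
  (4,6) → (φ(4),φ(6)) = (0,6) ∈ E(G2) ✓
All 10 edges of G1 map to edges of G2, and |E(G1)| = |E(G2)| = 10, so φ is a bijection on edges as well as vertices. Hence G1 ≅ G2.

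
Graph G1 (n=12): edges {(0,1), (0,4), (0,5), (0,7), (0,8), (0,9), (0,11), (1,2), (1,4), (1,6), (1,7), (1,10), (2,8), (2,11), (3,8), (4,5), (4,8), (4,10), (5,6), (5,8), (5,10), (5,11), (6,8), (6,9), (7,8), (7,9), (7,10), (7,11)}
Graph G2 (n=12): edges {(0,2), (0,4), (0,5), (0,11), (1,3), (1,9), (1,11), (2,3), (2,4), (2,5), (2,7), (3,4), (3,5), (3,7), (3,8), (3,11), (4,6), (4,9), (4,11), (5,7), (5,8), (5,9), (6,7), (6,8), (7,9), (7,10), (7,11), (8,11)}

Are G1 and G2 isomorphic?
Yes, isomorphic

The graphs are isomorphic.
One valid mapping φ: V(G1) → V(G2): 0→3, 1→4, 2→6, 3→10, 4→2, 5→5, 6→9, 7→11, 8→7, 9→1, 10→0, 11→8

Verify φ preserves adjacency — for each edge of G1, its image is an edge of G2:
  (0,1) → (φ(0),φ(1)) = (3,4) ∈ E(G2) ✓
  (0,4) → (φ(0),φ(4)) = (2,3) ∈ E(G2) ✓
  (0,5) → (φ(0),φ(5)) = (3,5) ∈ E(G2) ✓
  (0,7) → (φ(0),φ(7)) = (3,11) ∈ E(G2) ✓
  (0,8) → (φ(0),φ(8)) = (3,7) ∈ E(G2) ✓
  (0,9) → (φ(0),φ(9)) = (1,3) ∈ E(G2) ✓
  (0,11) → (φ(0),φ(11)) = (3,8) ∈ E(G2) ✓
  (1,2) → (φ(1),φ(2)) = (4,6) ∈ E(G2) ✓
  (1,4) → (φ(1),φ(4)) = (2,4) ∈ E(G2) ✓
  (1,6) → (φ(1),φ(6)) = (4,9) ∈ E(G2) ✓
  (1,7) → (φ(1),φ(7)) = (4,11) ∈ E(G2) ✓
  (1,10) → (φ(1),φ(10)) = (0,4) ∈ E(G2) ✓
  (2,8) → (φ(2),φ(8)) = (6,7) ∈ E(G2) ✓
  (2,11) → (φ(2),φ(11)) = (6,8) ∈ E(G2) ✓
  (3,8) → (φ(3),φ(8)) = (7,10) ∈ E(G2) ✓
  (4,5) → (φ(4),φ(5)) = (2,5) ∈ E(G2) ✓
  (4,8) → (φ(4),φ(8)) = (2,7) ∈ E(G2) ✓
  (4,10) → (φ(4),φ(10)) = (0,2) ∈ E(G2) ✓
  (5,6) → (φ(5),φ(6)) = (5,9) ∈ E(G2) ✓
  (5,8) → (φ(5),φ(8)) = (5,7) ∈ E(G2) ✓
  (5,10) → (φ(5),φ(10)) = (0,5) ∈ E(G2) ✓
  (5,11) → (φ(5),φ(11)) = (5,8) ∈ E(G2) ✓
  (6,8) → (φ(6),φ(8)) = (7,9) ∈ E(G2) ✓
  (6,9) → (φ(6),φ(9)) = (1,9) ∈ E(G2) ✓
  (7,8) → (φ(7),φ(8)) = (7,11) ∈ E(G2) ✓
  (7,9) → (φ(7),φ(9)) = (1,11) ∈ E(G2) ✓
  (7,10) → (φ(7),φ(10)) = (0,11) ∈ E(G2) ✓
  (7,11) → (φ(7),φ(11)) = (8,11) ∈ E(G2) ✓
All 28 edges of G1 map to edges of G2, and |E(G1)| = |E(G2)| = 28, so φ is a bijection on edges as well as vertices. Hence G1 ≅ G2.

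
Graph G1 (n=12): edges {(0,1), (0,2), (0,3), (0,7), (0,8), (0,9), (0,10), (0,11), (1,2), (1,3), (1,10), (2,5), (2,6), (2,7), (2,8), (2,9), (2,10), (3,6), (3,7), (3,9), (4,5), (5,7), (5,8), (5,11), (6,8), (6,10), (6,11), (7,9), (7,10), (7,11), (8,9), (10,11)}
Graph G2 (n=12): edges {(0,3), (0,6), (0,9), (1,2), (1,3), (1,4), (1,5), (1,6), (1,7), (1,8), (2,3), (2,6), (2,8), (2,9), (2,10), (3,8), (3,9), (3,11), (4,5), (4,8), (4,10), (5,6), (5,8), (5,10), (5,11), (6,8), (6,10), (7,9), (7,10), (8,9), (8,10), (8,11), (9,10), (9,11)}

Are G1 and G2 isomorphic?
No, not isomorphic

The graphs are NOT isomorphic.

Degrees in G1: deg(0)=8, deg(1)=4, deg(2)=8, deg(3)=5, deg(4)=1, deg(5)=5, deg(6)=5, deg(7)=7, deg(8)=5, deg(9)=5, deg(10)=6, deg(11)=5.
Sorted degree sequence of G1: [8, 8, 7, 6, 5, 5, 5, 5, 5, 5, 4, 1].
Degrees in G2: deg(0)=3, deg(1)=7, deg(2)=6, deg(3)=6, deg(4)=4, deg(5)=6, deg(6)=6, deg(7)=3, deg(8)=9, deg(9)=7, deg(10)=7, deg(11)=4.
Sorted degree sequence of G2: [9, 7, 7, 7, 6, 6, 6, 6, 4, 4, 3, 3].
The (sorted) degree sequence is an isomorphism invariant, so since G1 and G2 have different degree sequences they cannot be isomorphic.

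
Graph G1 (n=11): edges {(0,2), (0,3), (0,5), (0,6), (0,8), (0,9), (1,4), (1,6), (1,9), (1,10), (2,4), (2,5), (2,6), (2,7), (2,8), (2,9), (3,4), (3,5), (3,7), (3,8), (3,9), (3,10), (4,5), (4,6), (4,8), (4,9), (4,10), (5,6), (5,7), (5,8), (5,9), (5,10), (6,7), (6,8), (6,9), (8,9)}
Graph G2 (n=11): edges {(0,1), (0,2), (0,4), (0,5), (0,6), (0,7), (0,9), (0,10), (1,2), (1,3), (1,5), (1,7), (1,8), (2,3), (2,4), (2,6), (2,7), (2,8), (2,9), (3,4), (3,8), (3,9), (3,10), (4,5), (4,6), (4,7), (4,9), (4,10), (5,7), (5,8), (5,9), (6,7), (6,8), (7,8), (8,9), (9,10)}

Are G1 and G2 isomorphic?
No, not isomorphic

The graphs are NOT isomorphic.

Degrees in G1: deg(0)=6, deg(1)=4, deg(2)=7, deg(3)=7, deg(4)=8, deg(5)=9, deg(6)=8, deg(7)=4, deg(8)=7, deg(9)=8, deg(10)=4.
Sorted degree sequence of G1: [9, 8, 8, 8, 7, 7, 7, 6, 4, 4, 4].
Degrees in G2: deg(0)=8, deg(1)=6, deg(2)=8, deg(3)=6, deg(4)=8, deg(5)=6, deg(6)=5, deg(7)=7, deg(8)=7, deg(9)=7, deg(10)=4.
Sorted degree sequence of G2: [8, 8, 8, 7, 7, 7, 6, 6, 6, 5, 4].
The (sorted) degree sequence is an isomorphism invariant, so since G1 and G2 have different degree sequences they cannot be isomorphic.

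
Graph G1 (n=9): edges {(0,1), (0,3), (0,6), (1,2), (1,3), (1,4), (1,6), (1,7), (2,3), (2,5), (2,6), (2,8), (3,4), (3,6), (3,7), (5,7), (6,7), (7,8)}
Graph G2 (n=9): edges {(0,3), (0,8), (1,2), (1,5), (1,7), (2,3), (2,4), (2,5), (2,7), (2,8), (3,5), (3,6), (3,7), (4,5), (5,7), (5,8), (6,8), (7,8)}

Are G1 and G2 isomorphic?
Yes, isomorphic

The graphs are isomorphic.
One valid mapping φ: V(G1) → V(G2): 0→1, 1→5, 2→3, 3→2, 4→4, 5→0, 6→7, 7→8, 8→6

Verify φ preserves adjacency — for each edge of G1, its image is an edge of G2:
  (0,1) → (φ(0),φ(1)) = (1,5) ∈ E(G2) ✓
  (0,3) → (φ(0),φ(3)) = (1,2) ∈ E(G2) ✓
  (0,6) → (φ(0),φ(6)) = (1,7) ∈ E(G2) ✓
  (1,2) → (φ(1),φ(2)) = (3,5) ∈ E(G2) ✓
  (1,3) → (φ(1),φ(3)) = (2,5) ∈ E(G2) ✓
  (1,4) → (φ(1),φ(4)) = (4,5) ∈ E(G2) ✓
  (1,6) → (φ(1),φ(6)) = (5,7) ∈ E(G2) ✓
  (1,7) → (φ(1),φ(7)) = (5,8) ∈ E(G2) ✓
  (2,3) → (φ(2),φ(3)) = (2,3) ∈ E(G2) ✓
  (2,5) → (φ(2),φ(5)) = (0,3) ∈ E(G2) ✓
  (2,6) → (φ(2),φ(6)) = (3,7) ∈ E(G2) ✓
  (2,8) → (φ(2),φ(8)) = (3,6) ∈ E(G2) ✓
  (3,4) → (φ(3),φ(4)) = (2,4) ∈ E(G2) ✓
  (3,6) → (φ(3),φ(6)) = (2,7) ∈ E(G2) ✓
  (3,7) → (φ(3),φ(7)) = (2,8) ∈ E(G2) ✓
  (5,7) → (φ(5),φ(7)) = (0,8) ∈ E(G2) ✓
  (6,7) → (φ(6),φ(7)) = (7,8) ∈ E(G2) ✓
  (7,8) → (φ(7),φ(8)) = (6,8) ∈ E(G2) ✓
All 18 edges of G1 map to edges of G2, and |E(G1)| = |E(G2)| = 18, so φ is a bijection on edges as well as vertices. Hence G1 ≅ G2.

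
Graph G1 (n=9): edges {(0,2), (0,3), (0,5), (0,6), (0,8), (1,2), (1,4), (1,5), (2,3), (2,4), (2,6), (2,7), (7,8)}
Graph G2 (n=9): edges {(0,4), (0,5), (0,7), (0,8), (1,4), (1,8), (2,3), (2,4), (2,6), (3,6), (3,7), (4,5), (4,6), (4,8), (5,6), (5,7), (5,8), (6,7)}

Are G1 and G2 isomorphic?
No, not isomorphic

The graphs are NOT isomorphic.

Counting triangles (3-cliques): G1 has 3, G2 has 11.
Triangle count is an isomorphism invariant, so differing triangle counts rule out isomorphism.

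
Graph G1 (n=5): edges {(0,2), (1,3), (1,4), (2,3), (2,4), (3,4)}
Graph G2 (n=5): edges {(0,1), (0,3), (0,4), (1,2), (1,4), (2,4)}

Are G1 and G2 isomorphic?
Yes, isomorphic

The graphs are isomorphic.
One valid mapping φ: V(G1) → V(G2): 0→3, 1→2, 2→0, 3→1, 4→4

Verify φ preserves adjacency — for each edge of G1, its image is an edge of G2:
  (0,2) → (φ(0),φ(2)) = (0,3) ∈ E(G2) ✓
  (1,3) → (φ(1),φ(3)) = (1,2) ∈ E(G2) ✓
  (1,4) → (φ(1),φ(4)) = (2,4) ∈ E(G2) ✓
  (2,3) → (φ(2),φ(3)) = (0,1) ∈ E(G2) ✓
  (2,4) → (φ(2),φ(4)) = (0,4) ∈ E(G2) ✓
  (3,4) → (φ(3),φ(4)) = (1,4) ∈ E(G2) ✓
All 6 edges of G1 map to edges of G2, and |E(G1)| = |E(G2)| = 6, so φ is a bijection on edges as well as vertices. Hence G1 ≅ G2.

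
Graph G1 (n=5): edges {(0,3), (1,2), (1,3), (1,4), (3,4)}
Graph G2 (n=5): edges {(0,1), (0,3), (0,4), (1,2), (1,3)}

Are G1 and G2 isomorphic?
Yes, isomorphic

The graphs are isomorphic.
One valid mapping φ: V(G1) → V(G2): 0→2, 1→0, 2→4, 3→1, 4→3

Verify φ preserves adjacency — for each edge of G1, its image is an edge of G2:
  (0,3) → (φ(0),φ(3)) = (1,2) ∈ E(G2) ✓
  (1,2) → (φ(1),φ(2)) = (0,4) ∈ E(G2) ✓
  (1,3) → (φ(1),φ(3)) = (0,1) ∈ E(G2) ✓
  (1,4) → (φ(1),φ(4)) = (0,3) ∈ E(G2) ✓
  (3,4) → (φ(3),φ(4)) = (1,3) ∈ E(G2) ✓
All 5 edges of G1 map to edges of G2, and |E(G1)| = |E(G2)| = 5, so φ is a bijection on edges as well as vertices. Hence G1 ≅ G2.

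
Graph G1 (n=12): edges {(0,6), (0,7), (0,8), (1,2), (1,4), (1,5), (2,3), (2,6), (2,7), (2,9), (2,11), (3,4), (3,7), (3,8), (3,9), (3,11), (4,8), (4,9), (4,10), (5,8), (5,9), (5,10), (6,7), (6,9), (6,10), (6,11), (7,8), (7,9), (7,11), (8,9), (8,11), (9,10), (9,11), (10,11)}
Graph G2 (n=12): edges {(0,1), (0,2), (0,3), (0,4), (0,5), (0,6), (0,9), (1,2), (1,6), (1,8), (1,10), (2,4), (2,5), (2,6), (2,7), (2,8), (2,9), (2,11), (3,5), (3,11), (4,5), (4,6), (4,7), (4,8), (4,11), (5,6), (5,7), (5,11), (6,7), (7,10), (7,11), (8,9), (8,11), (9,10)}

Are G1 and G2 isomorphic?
Yes, isomorphic

The graphs are isomorphic.
One valid mapping φ: V(G1) → V(G2): 0→3, 1→10, 2→7, 3→6, 4→1, 5→9, 6→11, 7→5, 8→0, 9→2, 10→8, 11→4

Verify φ preserves adjacency — for each edge of G1, its image is an edge of G2:
  (0,6) → (φ(0),φ(6)) = (3,11) ∈ E(G2) ✓
  (0,7) → (φ(0),φ(7)) = (3,5) ∈ E(G2) ✓
  (0,8) → (φ(0),φ(8)) = (0,3) ∈ E(G2) ✓
  (1,2) → (φ(1),φ(2)) = (7,10) ∈ E(G2) ✓
  (1,4) → (φ(1),φ(4)) = (1,10) ∈ E(G2) ✓
  (1,5) → (φ(1),φ(5)) = (9,10) ∈ E(G2) ✓
  (2,3) → (φ(2),φ(3)) = (6,7) ∈ E(G2) ✓
  (2,6) → (φ(2),φ(6)) = (7,11) ∈ E(G2) ✓
  (2,7) → (φ(2),φ(7)) = (5,7) ∈ E(G2) ✓
  (2,9) → (φ(2),φ(9)) = (2,7) ∈ E(G2) ✓
  (2,11) → (φ(2),φ(11)) = (4,7) ∈ E(G2) ✓
  (3,4) → (φ(3),φ(4)) = (1,6) ∈ E(G2) ✓
  (3,7) → (φ(3),φ(7)) = (5,6) ∈ E(G2) ✓
  (3,8) → (φ(3),φ(8)) = (0,6) ∈ E(G2) ✓
  (3,9) → (φ(3),φ(9)) = (2,6) ∈ E(G2) ✓
  (3,11) → (φ(3),φ(11)) = (4,6) ∈ E(G2) ✓
  (4,8) → (φ(4),φ(8)) = (0,1) ∈ E(G2) ✓
  (4,9) → (φ(4),φ(9)) = (1,2) ∈ E(G2) ✓
  (4,10) → (φ(4),φ(10)) = (1,8) ∈ E(G2) ✓
  (5,8) → (φ(5),φ(8)) = (0,9) ∈ E(G2) ✓
  (5,9) → (φ(5),φ(9)) = (2,9) ∈ E(G2) ✓
  (5,10) → (φ(5),φ(10)) = (8,9) ∈ E(G2) ✓
  (6,7) → (φ(6),φ(7)) = (5,11) ∈ E(G2) ✓
  (6,9) → (φ(6),φ(9)) = (2,11) ∈ E(G2) ✓
  (6,10) → (φ(6),φ(10)) = (8,11) ∈ E(G2) ✓
  (6,11) → (φ(6),φ(11)) = (4,11) ∈ E(G2) ✓
  (7,8) → (φ(7),φ(8)) = (0,5) ∈ E(G2) ✓
  (7,9) → (φ(7),φ(9)) = (2,5) ∈ E(G2) ✓
  (7,11) → (φ(7),φ(11)) = (4,5) ∈ E(G2) ✓
  (8,9) → (φ(8),φ(9)) = (0,2) ∈ E(G2) ✓
  (8,11) → (φ(8),φ(11)) = (0,4) ∈ E(G2) ✓
  (9,10) → (φ(9),φ(10)) = (2,8) ∈ E(G2) ✓
  (9,11) → (φ(9),φ(11)) = (2,4) ∈ E(G2) ✓
  (10,11) → (φ(10),φ(11)) = (4,8) ∈ E(G2) ✓
All 34 edges of G1 map to edges of G2, and |E(G1)| = |E(G2)| = 34, so φ is a bijection on edges as well as vertices. Hence G1 ≅ G2.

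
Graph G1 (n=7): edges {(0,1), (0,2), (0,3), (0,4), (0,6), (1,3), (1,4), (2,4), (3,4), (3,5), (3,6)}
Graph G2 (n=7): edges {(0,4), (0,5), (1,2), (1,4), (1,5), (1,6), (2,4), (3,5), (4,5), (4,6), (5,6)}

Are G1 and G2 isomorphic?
Yes, isomorphic

The graphs are isomorphic.
One valid mapping φ: V(G1) → V(G2): 0→4, 1→6, 2→2, 3→5, 4→1, 5→3, 6→0

Verify φ preserves adjacency — for each edge of G1, its image is an edge of G2:
  (0,1) → (φ(0),φ(1)) = (4,6) ∈ E(G2) ✓
  (0,2) → (φ(0),φ(2)) = (2,4) ∈ E(G2) ✓
  (0,3) → (φ(0),φ(3)) = (4,5) ∈ E(G2) ✓
  (0,4) → (φ(0),φ(4)) = (1,4) ∈ E(G2) ✓
  (0,6) → (φ(0),φ(6)) = (0,4) ∈ E(G2) ✓
  (1,3) → (φ(1),φ(3)) = (5,6) ∈ E(G2) ✓
  (1,4) → (φ(1),φ(4)) = (1,6) ∈ E(G2) ✓
  (2,4) → (φ(2),φ(4)) = (1,2) ∈ E(G2) ✓
  (3,4) → (φ(3),φ(4)) = (1,5) ∈ E(G2) ✓
  (3,5) → (φ(3),φ(5)) = (3,5) ∈ E(G2) ✓
  (3,6) → (φ(3),φ(6)) = (0,5) ∈ E(G2) ✓
All 11 edges of G1 map to edges of G2, and |E(G1)| = |E(G2)| = 11, so φ is a bijection on edges as well as vertices. Hence G1 ≅ G2.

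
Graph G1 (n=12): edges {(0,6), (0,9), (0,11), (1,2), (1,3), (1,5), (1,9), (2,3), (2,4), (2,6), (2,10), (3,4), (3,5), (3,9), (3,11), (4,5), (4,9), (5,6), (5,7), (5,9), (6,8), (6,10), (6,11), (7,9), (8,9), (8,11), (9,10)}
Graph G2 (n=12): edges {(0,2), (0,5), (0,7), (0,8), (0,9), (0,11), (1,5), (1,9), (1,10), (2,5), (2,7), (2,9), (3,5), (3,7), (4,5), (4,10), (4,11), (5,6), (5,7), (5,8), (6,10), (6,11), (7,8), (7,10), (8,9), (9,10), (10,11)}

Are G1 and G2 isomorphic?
Yes, isomorphic

The graphs are isomorphic.
One valid mapping φ: V(G1) → V(G2): 0→4, 1→2, 2→9, 3→0, 4→8, 5→7, 6→10, 7→3, 8→6, 9→5, 10→1, 11→11

Verify φ preserves adjacency — for each edge of G1, its image is an edge of G2:
  (0,6) → (φ(0),φ(6)) = (4,10) ∈ E(G2) ✓
  (0,9) → (φ(0),φ(9)) = (4,5) ∈ E(G2) ✓
  (0,11) → (φ(0),φ(11)) = (4,11) ∈ E(G2) ✓
  (1,2) → (φ(1),φ(2)) = (2,9) ∈ E(G2) ✓
  (1,3) → (φ(1),φ(3)) = (0,2) ∈ E(G2) ✓
  (1,5) → (φ(1),φ(5)) = (2,7) ∈ E(G2) ✓
  (1,9) → (φ(1),φ(9)) = (2,5) ∈ E(G2) ✓
  (2,3) → (φ(2),φ(3)) = (0,9) ∈ E(G2) ✓
  (2,4) → (φ(2),φ(4)) = (8,9) ∈ E(G2) ✓
  (2,6) → (φ(2),φ(6)) = (9,10) ∈ E(G2) ✓
  (2,10) → (φ(2),φ(10)) = (1,9) ∈ E(G2) ✓
  (3,4) → (φ(3),φ(4)) = (0,8) ∈ E(G2) ✓
  (3,5) → (φ(3),φ(5)) = (0,7) ∈ E(G2) ✓
  (3,9) → (φ(3),φ(9)) = (0,5) ∈ E(G2) ✓
  (3,11) → (φ(3),φ(11)) = (0,11) ∈ E(G2) ✓
  (4,5) → (φ(4),φ(5)) = (7,8) ∈ E(G2) ✓
  (4,9) → (φ(4),φ(9)) = (5,8) ∈ E(G2) ✓
  (5,6) → (φ(5),φ(6)) = (7,10) ∈ E(G2) ✓
  (5,7) → (φ(5),φ(7)) = (3,7) ∈ E(G2) ✓
  (5,9) → (φ(5),φ(9)) = (5,7) ∈ E(G2) ✓
  (6,8) → (φ(6),φ(8)) = (6,10) ∈ E(G2) ✓
  (6,10) → (φ(6),φ(10)) = (1,10) ∈ E(G2) ✓
  (6,11) → (φ(6),φ(11)) = (10,11) ∈ E(G2) ✓
  (7,9) → (φ(7),φ(9)) = (3,5) ∈ E(G2) ✓
  (8,9) → (φ(8),φ(9)) = (5,6) ∈ E(G2) ✓
  (8,11) → (φ(8),φ(11)) = (6,11) ∈ E(G2) ✓
  (9,10) → (φ(9),φ(10)) = (1,5) ∈ E(G2) ✓
All 27 edges of G1 map to edges of G2, and |E(G1)| = |E(G2)| = 27, so φ is a bijection on edges as well as vertices. Hence G1 ≅ G2.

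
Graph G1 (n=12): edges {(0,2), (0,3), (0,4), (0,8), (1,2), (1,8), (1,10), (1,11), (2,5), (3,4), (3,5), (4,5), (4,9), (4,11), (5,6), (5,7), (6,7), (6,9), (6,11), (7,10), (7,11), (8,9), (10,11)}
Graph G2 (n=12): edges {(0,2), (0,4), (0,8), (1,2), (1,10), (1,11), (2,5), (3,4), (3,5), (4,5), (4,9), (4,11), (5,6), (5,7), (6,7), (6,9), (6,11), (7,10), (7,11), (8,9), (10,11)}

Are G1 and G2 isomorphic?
No, not isomorphic

The graphs are NOT isomorphic.

Counting edges: G1 has 23 edge(s); G2 has 21 edge(s).
Edge count is an isomorphism invariant (a bijection on vertices induces a bijection on edges), so differing edge counts rule out isomorphism.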